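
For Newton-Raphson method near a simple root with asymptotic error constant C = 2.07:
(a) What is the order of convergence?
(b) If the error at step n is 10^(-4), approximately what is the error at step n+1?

(a) Newton-Raphson has quadratic (order 2) convergence near simple roots.
    This means |e_{n+1}| ≈ C|e_n|².

(b) With |e_n| = 10^(-4) and C = 2.07:
    |e_{n+1}| ≈ 2.07 × (10^(-4))² = 2.07 × 10^(-8)

(a) 2 (quadratic); (b) |e_{n+1}| ≈ 2.070e-08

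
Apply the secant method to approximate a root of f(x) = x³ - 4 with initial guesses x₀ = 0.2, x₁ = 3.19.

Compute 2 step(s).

f(x) = x³ - 4
x₀ = 0.2, x₁ = 3.19

Secant formula: x_{n+1} = x_n - f(x_n)(x_n - x_{n-1})/(f(x_n) - f(x_{n-1}))

Iteration 1:
  f(0.200000) = -3.992000
  f(3.190000) = 28.461759
  x_2 = 3.190000 - 28.461759×(3.190000 - 0.200000)/(28.461759 - (-3.992000))
       = 0.567787
Iteration 2:
  f(3.190000) = 28.461759
  f(0.567787) = -3.816955
  x_3 = 0.567787 - (-3.816955)×(0.567787 - 3.190000)/(-3.816955 - 28.461759)
       = 0.877864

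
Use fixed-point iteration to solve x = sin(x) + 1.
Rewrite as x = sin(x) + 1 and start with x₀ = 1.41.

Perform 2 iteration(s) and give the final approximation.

Equation: x = sin(x) + 1
Fixed-point form: x = sin(x) + 1
x₀ = 1.41

x_1 = g(1.410000) = 1.987100
x_2 = g(1.987100) = 1.914590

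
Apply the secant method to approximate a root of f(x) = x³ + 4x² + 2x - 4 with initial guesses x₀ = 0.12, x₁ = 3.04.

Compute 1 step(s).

f(x) = x³ + 4x² + 2x - 4
x₀ = 0.12, x₁ = 3.04

Secant formula: x_{n+1} = x_n - f(x_n)(x_n - x_{n-1})/(f(x_n) - f(x_{n-1}))

Iteration 1:
  f(0.120000) = -3.700672
  f(3.040000) = 67.140864
  x_2 = 3.040000 - 67.140864×(3.040000 - 0.120000)/(67.140864 - (-3.700672))
       = 0.272537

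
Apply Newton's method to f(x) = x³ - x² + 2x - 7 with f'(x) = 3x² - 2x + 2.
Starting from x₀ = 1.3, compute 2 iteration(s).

f(x) = x³ - x² + 2x - 7
f'(x) = 3x² - 2x + 2
x₀ = 1.3

Newton-Raphson formula: x_{n+1} = x_n - f(x_n)/f'(x_n)

Iteration 1:
  f(1.300000) = -3.893000
  f'(1.300000) = 4.470000
  x_1 = 1.300000 - (-3.893000)/4.470000 = 2.170917
Iteration 2:
  f(2.170917) = 2.860229
  f'(2.170917) = 11.796810
  x_2 = 2.170917 - 2.860229/11.796810 = 1.928459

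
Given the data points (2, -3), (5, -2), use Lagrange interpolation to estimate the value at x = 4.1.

Lagrange interpolation formula:
P(x) = Σ yᵢ × Lᵢ(x)
where Lᵢ(x) = Π_{j≠i} (x - xⱼ)/(xᵢ - xⱼ)

L_0(4.1) = (4.1 - 5)/(2 - 5) = 0.300000
L_1(4.1) = (4.1 - 2)/(5 - 2) = 0.700000

P(4.1) = (-3)×L_0(4.1) + (-2)×L_1(4.1)
P(4.1) = -2.300000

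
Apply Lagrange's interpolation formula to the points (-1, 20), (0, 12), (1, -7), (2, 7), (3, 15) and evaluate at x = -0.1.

Lagrange interpolation formula:
P(x) = Σ yᵢ × Lᵢ(x)
where Lᵢ(x) = Π_{j≠i} (x - xⱼ)/(xᵢ - xⱼ)

L_0(-0.1) = (-0.1 - 0)/(-1 - 0) × (-0.1 - 1)/(-1 - 1) × (-0.1 - 2)/(-1 - 2) × (-0.1 - 3)/(-1 - 3) = 0.029838
L_1(-0.1) = (-0.1 - (-1))/(0 - (-1)) × (-0.1 - 1)/(0 - 1) × (-0.1 - 2)/(0 - 2) × (-0.1 - 3)/(0 - 3) = 1.074150
L_2(-0.1) = (-0.1 - (-1))/(1 - (-1)) × (-0.1 - 0)/(1 - 0) × (-0.1 - 2)/(1 - 2) × (-0.1 - 3)/(1 - 3) = -0.146475
L_3(-0.1) = (-0.1 - (-1))/(2 - (-1)) × (-0.1 - 0)/(2 - 0) × (-0.1 - 1)/(2 - 1) × (-0.1 - 3)/(2 - 3) = 0.051150
L_4(-0.1) = (-0.1 - (-1))/(3 - (-1)) × (-0.1 - 0)/(3 - 0) × (-0.1 - 1)/(3 - 1) × (-0.1 - 2)/(3 - 2) = -0.008663

P(-0.1) = 20×L_0(-0.1) + 12×L_1(-0.1) + (-7)×L_2(-0.1) + 7×L_3(-0.1) + 15×L_4(-0.1)
P(-0.1) = 14.739988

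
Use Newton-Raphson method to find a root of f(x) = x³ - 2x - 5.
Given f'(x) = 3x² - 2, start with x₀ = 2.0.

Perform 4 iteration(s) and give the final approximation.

f(x) = x³ - 2x - 5
f'(x) = 3x² - 2
x₀ = 2.0

Newton-Raphson formula: x_{n+1} = x_n - f(x_n)/f'(x_n)

Iteration 1:
  f(2.000000) = -1.000000
  f'(2.000000) = 10.000000
  x_1 = 2.000000 - (-1.000000)/10.000000 = 2.100000
Iteration 2:
  f(2.100000) = 0.061000
  f'(2.100000) = 11.230000
  x_2 = 2.100000 - 0.061000/11.230000 = 2.094568
Iteration 3:
  f(2.094568) = 0.000186
  f'(2.094568) = 11.161647
  x_3 = 2.094568 - 0.000186/11.161647 = 2.094551
Iteration 4:
  f(2.094551) = 0.000000
  f'(2.094551) = 11.161438
  x_4 = 2.094551 - 0.000000/11.161438 = 2.094551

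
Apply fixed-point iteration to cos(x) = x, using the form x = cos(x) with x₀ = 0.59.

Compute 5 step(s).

Equation: cos(x) = x
Fixed-point form: x = cos(x)
x₀ = 0.59

x_1 = g(0.590000) = 0.830941
x_2 = g(0.830941) = 0.674181
x_3 = g(0.674181) = 0.781218
x_4 = g(0.781218) = 0.710056
x_5 = g(0.710056) = 0.758325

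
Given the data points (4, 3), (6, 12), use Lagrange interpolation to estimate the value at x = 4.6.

Lagrange interpolation formula:
P(x) = Σ yᵢ × Lᵢ(x)
where Lᵢ(x) = Π_{j≠i} (x - xⱼ)/(xᵢ - xⱼ)

L_0(4.6) = (4.6 - 6)/(4 - 6) = 0.700000
L_1(4.6) = (4.6 - 4)/(6 - 4) = 0.300000

P(4.6) = 3×L_0(4.6) + 12×L_1(4.6)
P(4.6) = 5.700000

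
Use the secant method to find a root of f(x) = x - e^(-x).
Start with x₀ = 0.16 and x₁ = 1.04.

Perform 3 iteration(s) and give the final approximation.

f(x) = x - e^(-x)
x₀ = 0.16, x₁ = 1.04

Secant formula: x_{n+1} = x_n - f(x_n)(x_n - x_{n-1})/(f(x_n) - f(x_{n-1}))

Iteration 1:
  f(0.160000) = -0.692144
  f(1.040000) = 0.686545
  x_2 = 1.040000 - 0.686545×(1.040000 - 0.160000)/(0.686545 - (-0.692144))
       = 0.601787
Iteration 2:
  f(1.040000) = 0.686545
  f(0.601787) = 0.053955
  x_3 = 0.601787 - 0.053955×(0.601787 - 1.040000)/(0.053955 - 0.686545)
       = 0.564411
Iteration 3:
  f(0.601787) = 0.053955
  f(0.564411) = -0.004284
  x_4 = 0.564411 - (-0.004284)×(0.564411 - 0.601787)/(-0.004284 - 0.053955)
       = 0.567160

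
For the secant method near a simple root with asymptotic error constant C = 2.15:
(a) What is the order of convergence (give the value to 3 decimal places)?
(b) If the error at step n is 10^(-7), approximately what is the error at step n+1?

(a) Secant method has superlinear convergence with order φ = (1+√5)/2 ≈ 1.618.
    This means |e_{n+1}| ≈ C|e_n|^1.618.

(b) With |e_n| = 10^(-7) and C = 2.15:
    |e_{n+1}| ≈ 2.15 × (10^(-7))^1.618 = 2.15 × 10^(-11.33)

(a) ≈ 1.618 (golden ratio); (b) |e_{n+1}| ≈ 1.014e-11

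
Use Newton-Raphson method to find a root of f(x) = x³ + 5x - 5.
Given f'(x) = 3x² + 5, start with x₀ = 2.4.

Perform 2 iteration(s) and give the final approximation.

f(x) = x³ + 5x - 5
f'(x) = 3x² + 5
x₀ = 2.4

Newton-Raphson formula: x_{n+1} = x_n - f(x_n)/f'(x_n)

Iteration 1:
  f(2.400000) = 20.824000
  f'(2.400000) = 22.280000
  x_1 = 2.400000 - 20.824000/22.280000 = 1.465350
Iteration 2:
  f(1.465350) = 5.473225
  f'(1.465350) = 11.441753
  x_2 = 1.465350 - 5.473225/11.441753 = 0.986995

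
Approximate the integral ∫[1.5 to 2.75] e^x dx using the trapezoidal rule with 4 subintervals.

f(x) = e^x
a = 1.5, b = 2.75, n = 4
h = (b - a)/n = 0.312500

Trapezoidal rule: (h/2)[f(x₀) + 2f(x₁) + 2f(x₂) + ... + f(xₙ)]

x_0 = 1.5000, f(x_0) = 4.481689, coefficient = 1
x_1 = 1.8125, f(x_1) = 6.125743, coefficient = 2
x_2 = 2.1250, f(x_2) = 8.372897, coefficient = 2
x_3 = 2.4375, f(x_3) = 11.444394, coefficient = 2
x_4 = 2.7500, f(x_4) = 15.642632, coefficient = 1

I ≈ (0.312500/2) × 72.010389 = 11.251623
Exact value: 11.160943
Error: 0.090680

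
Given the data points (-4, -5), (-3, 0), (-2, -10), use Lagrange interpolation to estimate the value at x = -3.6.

Lagrange interpolation formula:
P(x) = Σ yᵢ × Lᵢ(x)
where Lᵢ(x) = Π_{j≠i} (x - xⱼ)/(xᵢ - xⱼ)

L_0(-3.6) = (-3.6 - (-3))/(-4 - (-3)) × (-3.6 - (-2))/(-4 - (-2)) = 0.480000
L_1(-3.6) = (-3.6 - (-4))/(-3 - (-4)) × (-3.6 - (-2))/(-3 - (-2)) = 0.640000
L_2(-3.6) = (-3.6 - (-4))/(-2 - (-4)) × (-3.6 - (-3))/(-2 - (-3)) = -0.120000

P(-3.6) = (-5)×L_0(-3.6) + 0×L_1(-3.6) + (-10)×L_2(-3.6)
P(-3.6) = -1.200000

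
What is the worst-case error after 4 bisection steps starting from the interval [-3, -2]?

Bisection error bound: |error| ≤ (b-a)/2^n
|error| ≤ (-2 - (-3))/2^4 = 1/2^4
|error| ≤ 0.0625000000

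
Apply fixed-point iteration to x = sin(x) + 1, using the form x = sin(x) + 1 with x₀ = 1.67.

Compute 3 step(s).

Equation: x = sin(x) + 1
Fixed-point form: x = sin(x) + 1
x₀ = 1.67

x_1 = g(1.670000) = 1.995083
x_2 = g(1.995083) = 1.911332
x_3 = g(1.911332) = 1.942576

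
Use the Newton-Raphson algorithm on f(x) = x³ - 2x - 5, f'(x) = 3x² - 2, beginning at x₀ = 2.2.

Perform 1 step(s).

f(x) = x³ - 2x - 5
f'(x) = 3x² - 2
x₀ = 2.2

Newton-Raphson formula: x_{n+1} = x_n - f(x_n)/f'(x_n)

Iteration 1:
  f(2.200000) = 1.248000
  f'(2.200000) = 12.520000
  x_1 = 2.200000 - 1.248000/12.520000 = 2.100319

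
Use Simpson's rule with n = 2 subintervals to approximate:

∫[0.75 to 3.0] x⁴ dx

f(x) = x⁴
a = 0.75, b = 3.0, n = 2
h = (b - a)/n = 1.125000

Simpson's rule: (h/3)[f(x₀) + 4f(x₁) + 2f(x₂) + ... + f(xₙ)]

x_0 = 0.7500, f(x_0) = 0.316406, coefficient = 1
x_1 = 1.8750, f(x_1) = 12.359619, coefficient = 4
x_2 = 3.0000, f(x_2) = 81.000000, coefficient = 1

I ≈ (1.125000/3) × 130.754883 = 49.033081
Exact value: 48.552539
Error: 0.480542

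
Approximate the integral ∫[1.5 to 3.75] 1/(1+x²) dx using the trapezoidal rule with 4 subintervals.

f(x) = 1/(1+x²)
a = 1.5, b = 3.75, n = 4
h = (b - a)/n = 0.562500

Trapezoidal rule: (h/2)[f(x₀) + 2f(x₁) + 2f(x₂) + ... + f(xₙ)]

x_0 = 1.5000, f(x_0) = 0.307692, coefficient = 1
x_1 = 2.0625, f(x_1) = 0.190335, coefficient = 2
x_2 = 2.6250, f(x_2) = 0.126733, coefficient = 2
x_3 = 3.1875, f(x_3) = 0.089604, coefficient = 2
x_4 = 3.7500, f(x_4) = 0.066390, coefficient = 1

I ≈ (0.562500/2) × 1.187426 = 0.333964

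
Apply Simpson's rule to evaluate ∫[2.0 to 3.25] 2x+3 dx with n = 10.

f(x) = 2x+3
a = 2.0, b = 3.25, n = 10
h = (b - a)/n = 0.125000

Simpson's rule: (h/3)[f(x₀) + 4f(x₁) + 2f(x₂) + ... + f(xₙ)]

x_0 = 2.0000, f(x_0) = 7.000000, coefficient = 1
x_1 = 2.1250, f(x_1) = 7.250000, coefficient = 4
x_2 = 2.2500, f(x_2) = 7.500000, coefficient = 2
x_3 = 2.3750, f(x_3) = 7.750000, coefficient = 4
x_4 = 2.5000, f(x_4) = 8.000000, coefficient = 2
x_5 = 2.6250, f(x_5) = 8.250000, coefficient = 4
x_6 = 2.7500, f(x_6) = 8.500000, coefficient = 2
x_7 = 2.8750, f(x_7) = 8.750000, coefficient = 4
x_8 = 3.0000, f(x_8) = 9.000000, coefficient = 2
x_9 = 3.1250, f(x_9) = 9.250000, coefficient = 4
x_10 = 3.2500, f(x_10) = 9.500000, coefficient = 1

I ≈ (0.125000/3) × 247.500000 = 10.312500
Exact value: 10.312500
Error: 0.000000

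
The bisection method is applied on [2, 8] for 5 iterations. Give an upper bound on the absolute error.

Bisection error bound: |error| ≤ (b-a)/2^n
|error| ≤ (8 - 2)/2^5 = 6/2^5
|error| ≤ 0.1875000000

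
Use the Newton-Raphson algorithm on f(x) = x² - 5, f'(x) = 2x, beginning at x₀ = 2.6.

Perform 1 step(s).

f(x) = x² - 5
f'(x) = 2x
x₀ = 2.6

Newton-Raphson formula: x_{n+1} = x_n - f(x_n)/f'(x_n)

Iteration 1:
  f(2.600000) = 1.760000
  f'(2.600000) = 5.200000
  x_1 = 2.600000 - 1.760000/5.200000 = 2.261538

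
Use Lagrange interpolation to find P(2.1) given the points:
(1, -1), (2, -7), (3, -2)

Lagrange interpolation formula:
P(x) = Σ yᵢ × Lᵢ(x)
where Lᵢ(x) = Π_{j≠i} (x - xⱼ)/(xᵢ - xⱼ)

L_0(2.1) = (2.1 - 2)/(1 - 2) × (2.1 - 3)/(1 - 3) = -0.045000
L_1(2.1) = (2.1 - 1)/(2 - 1) × (2.1 - 3)/(2 - 3) = 0.990000
L_2(2.1) = (2.1 - 1)/(3 - 1) × (2.1 - 2)/(3 - 2) = 0.055000

P(2.1) = (-1)×L_0(2.1) + (-7)×L_1(2.1) + (-2)×L_2(2.1)
P(2.1) = -6.995000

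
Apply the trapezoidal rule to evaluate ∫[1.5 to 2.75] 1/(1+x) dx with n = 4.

f(x) = 1/(1+x)
a = 1.5, b = 2.75, n = 4
h = (b - a)/n = 0.312500

Trapezoidal rule: (h/2)[f(x₀) + 2f(x₁) + 2f(x₂) + ... + f(xₙ)]

x_0 = 1.5000, f(x_0) = 0.400000, coefficient = 1
x_1 = 1.8125, f(x_1) = 0.355556, coefficient = 2
x_2 = 2.1250, f(x_2) = 0.320000, coefficient = 2
x_3 = 2.4375, f(x_3) = 0.290909, coefficient = 2
x_4 = 2.7500, f(x_4) = 0.266667, coefficient = 1

I ≈ (0.312500/2) × 2.599596 = 0.406187
Exact value: 0.405465
Error: 0.000722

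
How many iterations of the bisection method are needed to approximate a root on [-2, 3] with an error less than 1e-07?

We need (b-a)/2^n ≤ 1e-07
(3 - (-2))/2^n ≤ 1e-07
5/2^n ≤ 1e-07
2^n ≥ 50000000
n ≥ log₂(50000000) = 25.58
n ≥ 26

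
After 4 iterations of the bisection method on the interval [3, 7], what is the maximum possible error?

Bisection error bound: |error| ≤ (b-a)/2^n
|error| ≤ (7 - 3)/2^4 = 4/2^4
|error| ≤ 0.2500000000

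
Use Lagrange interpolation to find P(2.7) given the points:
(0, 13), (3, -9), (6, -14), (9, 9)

Lagrange interpolation formula:
P(x) = Σ yᵢ × Lᵢ(x)
where Lᵢ(x) = Π_{j≠i} (x - xⱼ)/(xᵢ - xⱼ)

L_0(2.7) = (2.7 - 3)/(0 - 3) × (2.7 - 6)/(0 - 6) × (2.7 - 9)/(0 - 9) = 0.038500
L_1(2.7) = (2.7 - 0)/(3 - 0) × (2.7 - 6)/(3 - 6) × (2.7 - 9)/(3 - 9) = 1.039500
L_2(2.7) = (2.7 - 0)/(6 - 0) × (2.7 - 3)/(6 - 3) × (2.7 - 9)/(6 - 9) = -0.094500
L_3(2.7) = (2.7 - 0)/(9 - 0) × (2.7 - 3)/(9 - 3) × (2.7 - 6)/(9 - 6) = 0.016500

P(2.7) = 13×L_0(2.7) + (-9)×L_1(2.7) + (-14)×L_2(2.7) + 9×L_3(2.7)
P(2.7) = -7.383500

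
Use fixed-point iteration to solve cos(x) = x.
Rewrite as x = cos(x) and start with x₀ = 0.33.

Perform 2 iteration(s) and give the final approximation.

Equation: cos(x) = x
Fixed-point form: x = cos(x)
x₀ = 0.33

x_1 = g(0.330000) = 0.946042
x_2 = g(0.946042) = 0.584898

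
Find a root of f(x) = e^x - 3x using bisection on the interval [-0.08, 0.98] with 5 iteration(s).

f(x) = e^x - 3x
Initial interval: [-0.08, 0.98]

Iteration 1:
  c_1 = (-0.080000 + 0.980000)/2 = 0.450000
  f(c_1) = f(0.450000) = 0.218312
  f(a) × f(c) ≥ 0, new interval: [0.450000, 0.980000]
Iteration 2:
  c_2 = (0.450000 + 0.980000)/2 = 0.715000
  f(c_2) = f(0.715000) = -0.100813
  f(a) × f(c) < 0, new interval: [0.450000, 0.715000]
Iteration 3:
  c_3 = (0.450000 + 0.715000)/2 = 0.582500
  f(c_3) = f(0.582500) = 0.043009
  f(a) × f(c) ≥ 0, new interval: [0.582500, 0.715000]
Iteration 4:
  c_4 = (0.582500 + 0.715000)/2 = 0.648750
  f(c_4) = f(0.648750) = -0.033102
  f(a) × f(c) < 0, new interval: [0.582500, 0.648750]
Iteration 5:
  c_5 = (0.582500 + 0.648750)/2 = 0.615625
  f(c_5) = f(0.615625) = 0.003938
  f(a) × f(c) ≥ 0, new interval: [0.615625, 0.648750]

After 5 iteration(s), the approximation is c_5 = 0.615625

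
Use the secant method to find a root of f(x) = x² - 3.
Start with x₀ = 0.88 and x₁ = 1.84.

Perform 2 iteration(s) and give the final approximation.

f(x) = x² - 3
x₀ = 0.88, x₁ = 1.84

Secant formula: x_{n+1} = x_n - f(x_n)(x_n - x_{n-1})/(f(x_n) - f(x_{n-1}))

Iteration 1:
  f(0.880000) = -2.225600
  f(1.840000) = 0.385600
  x_2 = 1.840000 - 0.385600×(1.840000 - 0.880000)/(0.385600 - (-2.225600))
       = 1.698235
Iteration 2:
  f(1.840000) = 0.385600
  f(1.698235) = -0.115997
  x_3 = 1.698235 - (-0.115997)×(1.698235 - 1.840000)/(-0.115997 - 0.385600)
       = 1.731019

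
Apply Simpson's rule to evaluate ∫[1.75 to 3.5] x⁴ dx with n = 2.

f(x) = x⁴
a = 1.75, b = 3.5, n = 2
h = (b - a)/n = 0.875000

Simpson's rule: (h/3)[f(x₀) + 4f(x₁) + 2f(x₂) + ... + f(xₙ)]

x_0 = 1.7500, f(x_0) = 9.378906, coefficient = 1
x_1 = 2.6250, f(x_1) = 47.480713, coefficient = 4
x_2 = 3.5000, f(x_2) = 150.062500, coefficient = 1

I ≈ (0.875000/3) × 349.364258 = 101.897909
Exact value: 101.761133
Error: 0.136776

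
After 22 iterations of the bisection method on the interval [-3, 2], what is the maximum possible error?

Bisection error bound: |error| ≤ (b-a)/2^n
|error| ≤ (2 - (-3))/2^22 = 5/2^22
|error| ≤ 0.0000011921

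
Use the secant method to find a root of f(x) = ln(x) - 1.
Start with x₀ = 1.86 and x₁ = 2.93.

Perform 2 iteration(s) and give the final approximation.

f(x) = ln(x) - 1
x₀ = 1.86, x₁ = 2.93

Secant formula: x_{n+1} = x_n - f(x_n)(x_n - x_{n-1})/(f(x_n) - f(x_{n-1}))

Iteration 1:
  f(1.860000) = -0.379424
  f(2.930000) = 0.075002
  x_2 = 2.930000 - 0.075002×(2.930000 - 1.860000)/(0.075002 - (-0.379424))
       = 2.753398
Iteration 2:
  f(2.930000) = 0.075002
  f(2.753398) = 0.012836
  x_3 = 2.753398 - 0.012836×(2.753398 - 2.930000)/(0.012836 - 0.075002)
       = 2.716934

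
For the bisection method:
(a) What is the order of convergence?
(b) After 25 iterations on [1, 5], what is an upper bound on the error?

(a) Bisection has linear (order 1) convergence; the error is halved each step.

(b) Error bound = (b-a)/2^n = (5 - 1)/2^{25}
    = 4/2^{25}

(a) 1 (linear); (b) error ≤ 1.19e-07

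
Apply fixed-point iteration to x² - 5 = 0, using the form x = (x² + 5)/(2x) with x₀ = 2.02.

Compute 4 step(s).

Equation: x² - 5 = 0
Fixed-point form: x = (x² + 5)/(2x)
x₀ = 2.02

x_1 = g(2.020000) = 2.247624
x_2 = g(2.247624) = 2.236098
x_3 = g(2.236098) = 2.236068
x_4 = g(2.236068) = 2.236068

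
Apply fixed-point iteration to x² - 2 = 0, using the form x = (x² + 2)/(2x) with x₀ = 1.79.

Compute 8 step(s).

Equation: x² - 2 = 0
Fixed-point form: x = (x² + 2)/(2x)
x₀ = 1.79

x_1 = g(1.790000) = 1.453659
x_2 = g(1.453659) = 1.414749
x_3 = g(1.414749) = 1.414214
x_4 = g(1.414214) = 1.414214
x_5 = g(1.414214) = 1.414214
x_6 = g(1.414214) = 1.414214
x_7 = g(1.414214) = 1.414214
x_8 = g(1.414214) = 1.414214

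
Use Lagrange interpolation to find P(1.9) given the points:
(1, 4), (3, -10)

Lagrange interpolation formula:
P(x) = Σ yᵢ × Lᵢ(x)
where Lᵢ(x) = Π_{j≠i} (x - xⱼ)/(xᵢ - xⱼ)

L_0(1.9) = (1.9 - 3)/(1 - 3) = 0.550000
L_1(1.9) = (1.9 - 1)/(3 - 1) = 0.450000

P(1.9) = 4×L_0(1.9) + (-10)×L_1(1.9)
P(1.9) = -2.300000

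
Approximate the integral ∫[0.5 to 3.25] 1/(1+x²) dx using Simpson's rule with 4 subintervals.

f(x) = 1/(1+x²)
a = 0.5, b = 3.25, n = 4
h = (b - a)/n = 0.687500

Simpson's rule: (h/3)[f(x₀) + 4f(x₁) + 2f(x₂) + ... + f(xₙ)]

x_0 = 0.5000, f(x_0) = 0.800000, coefficient = 1
x_1 = 1.1875, f(x_1) = 0.414911, coefficient = 4
x_2 = 1.8750, f(x_2) = 0.221453, coefficient = 2
x_3 = 2.5625, f(x_3) = 0.132163, coefficient = 4
x_4 = 3.2500, f(x_4) = 0.086486, coefficient = 1

I ≈ (0.687500/3) × 3.517689 = 0.806137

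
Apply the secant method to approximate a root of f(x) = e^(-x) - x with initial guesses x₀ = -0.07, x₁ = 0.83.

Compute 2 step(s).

f(x) = e^(-x) - x
x₀ = -0.07, x₁ = 0.83

Secant formula: x_{n+1} = x_n - f(x_n)(x_n - x_{n-1})/(f(x_n) - f(x_{n-1}))

Iteration 1:
  f(-0.070000) = 1.142508
  f(0.830000) = -0.393951
  x_2 = 0.830000 - (-0.393951)×(0.830000 - (-0.070000))/(-0.393951 - 1.142508)
       = 0.599238
Iteration 2:
  f(0.830000) = -0.393951
  f(0.599238) = -0.050009
  x_3 = 0.599238 - (-0.050009)×(0.599238 - 0.830000)/(-0.050009 - (-0.393951))
       = 0.565686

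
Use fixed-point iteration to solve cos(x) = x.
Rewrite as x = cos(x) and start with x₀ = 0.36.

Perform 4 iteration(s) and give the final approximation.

Equation: cos(x) = x
Fixed-point form: x = cos(x)
x₀ = 0.36

x_1 = g(0.360000) = 0.935897
x_2 = g(0.935897) = 0.593097
x_3 = g(0.593097) = 0.829214
x_4 = g(0.829214) = 0.675456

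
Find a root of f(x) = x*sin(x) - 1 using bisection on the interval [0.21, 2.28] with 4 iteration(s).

f(x) = x*sin(x) - 1
Initial interval: [0.21, 2.28]

Iteration 1:
  c_1 = (0.210000 + 2.280000)/2 = 1.245000
  f(c_1) = f(1.245000) = 0.179508
  f(a) × f(c) < 0, new interval: [0.210000, 1.245000]
Iteration 2:
  c_2 = (0.210000 + 1.245000)/2 = 0.727500
  f(c_2) = f(0.727500) = -0.516209
  f(a) × f(c) ≥ 0, new interval: [0.727500, 1.245000]
Iteration 3:
  c_3 = (0.727500 + 1.245000)/2 = 0.986250
  f(c_3) = f(0.986250) = -0.177504
  f(a) × f(c) ≥ 0, new interval: [0.986250, 1.245000]
Iteration 4:
  c_4 = (0.986250 + 1.245000)/2 = 1.115625
  f(c_4) = f(1.115625) = 0.002038
  f(a) × f(c) < 0, new interval: [0.986250, 1.115625]

After 4 iteration(s), the approximation is c_4 = 1.115625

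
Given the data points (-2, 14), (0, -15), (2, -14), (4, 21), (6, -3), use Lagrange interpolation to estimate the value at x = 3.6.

Lagrange interpolation formula:
P(x) = Σ yᵢ × Lᵢ(x)
where Lᵢ(x) = Π_{j≠i} (x - xⱼ)/(xᵢ - xⱼ)

L_0(3.6) = (3.6 - 0)/(-2 - 0) × (3.6 - 2)/(-2 - 2) × (3.6 - 4)/(-2 - 4) × (3.6 - 6)/(-2 - 6) = 0.014400
L_1(3.6) = (3.6 - (-2))/(0 - (-2)) × (3.6 - 2)/(0 - 2) × (3.6 - 4)/(0 - 4) × (3.6 - 6)/(0 - 6) = -0.089600
L_2(3.6) = (3.6 - (-2))/(2 - (-2)) × (3.6 - 0)/(2 - 0) × (3.6 - 4)/(2 - 4) × (3.6 - 6)/(2 - 6) = 0.302400
L_3(3.6) = (3.6 - (-2))/(4 - (-2)) × (3.6 - 0)/(4 - 0) × (3.6 - 2)/(4 - 2) × (3.6 - 6)/(4 - 6) = 0.806400
L_4(3.6) = (3.6 - (-2))/(6 - (-2)) × (3.6 - 0)/(6 - 0) × (3.6 - 2)/(6 - 2) × (3.6 - 4)/(6 - 4) = -0.033600

P(3.6) = 14×L_0(3.6) + (-15)×L_1(3.6) + (-14)×L_2(3.6) + 21×L_3(3.6) + (-3)×L_4(3.6)
P(3.6) = 14.347200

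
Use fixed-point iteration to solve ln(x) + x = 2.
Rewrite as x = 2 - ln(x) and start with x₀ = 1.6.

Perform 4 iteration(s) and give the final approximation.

Equation: ln(x) + x = 2
Fixed-point form: x = 2 - ln(x)
x₀ = 1.6

x_1 = g(1.600000) = 1.529996
x_2 = g(1.529996) = 1.574735
x_3 = g(1.574735) = 1.545913
x_4 = g(1.545913) = 1.564385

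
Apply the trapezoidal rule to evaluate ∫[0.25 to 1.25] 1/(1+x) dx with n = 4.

f(x) = 1/(1+x)
a = 0.25, b = 1.25, n = 4
h = (b - a)/n = 0.250000

Trapezoidal rule: (h/2)[f(x₀) + 2f(x₁) + 2f(x₂) + ... + f(xₙ)]

x_0 = 0.2500, f(x_0) = 0.800000, coefficient = 1
x_1 = 0.5000, f(x_1) = 0.666667, coefficient = 2
x_2 = 0.7500, f(x_2) = 0.571429, coefficient = 2
x_3 = 1.0000, f(x_3) = 0.500000, coefficient = 2
x_4 = 1.2500, f(x_4) = 0.444444, coefficient = 1

I ≈ (0.250000/2) × 4.720635 = 0.590079
Exact value: 0.587787
Error: 0.002293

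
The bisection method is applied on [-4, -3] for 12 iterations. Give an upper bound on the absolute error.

Bisection error bound: |error| ≤ (b-a)/2^n
|error| ≤ (-3 - (-4))/2^12 = 1/2^12
|error| ≤ 0.0002441406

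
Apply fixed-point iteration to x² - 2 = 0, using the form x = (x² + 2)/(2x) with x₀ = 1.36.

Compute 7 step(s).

Equation: x² - 2 = 0
Fixed-point form: x = (x² + 2)/(2x)
x₀ = 1.36

x_1 = g(1.360000) = 1.415294
x_2 = g(1.415294) = 1.414214
x_3 = g(1.414214) = 1.414214
x_4 = g(1.414214) = 1.414214
x_5 = g(1.414214) = 1.414214
x_6 = g(1.414214) = 1.414214
x_7 = g(1.414214) = 1.414214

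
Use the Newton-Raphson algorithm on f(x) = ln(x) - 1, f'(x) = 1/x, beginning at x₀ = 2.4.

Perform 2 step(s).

f(x) = ln(x) - 1
f'(x) = 1/x
x₀ = 2.4

Newton-Raphson formula: x_{n+1} = x_n - f(x_n)/f'(x_n)

Iteration 1:
  f(2.400000) = -0.124531
  f'(2.400000) = 0.416667
  x_1 = 2.400000 - (-0.124531)/0.416667 = 2.698875
Iteration 2:
  f(2.698875) = -0.007165
  f'(2.698875) = 0.370525
  x_2 = 2.698875 - (-0.007165)/0.370525 = 2.718212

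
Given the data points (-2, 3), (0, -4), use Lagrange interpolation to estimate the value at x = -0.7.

Lagrange interpolation formula:
P(x) = Σ yᵢ × Lᵢ(x)
where Lᵢ(x) = Π_{j≠i} (x - xⱼ)/(xᵢ - xⱼ)

L_0(-0.7) = (-0.7 - 0)/(-2 - 0) = 0.350000
L_1(-0.7) = (-0.7 - (-2))/(0 - (-2)) = 0.650000

P(-0.7) = 3×L_0(-0.7) + (-4)×L_1(-0.7)
P(-0.7) = -1.550000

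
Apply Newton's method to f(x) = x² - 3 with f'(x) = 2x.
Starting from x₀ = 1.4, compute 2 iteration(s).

f(x) = x² - 3
f'(x) = 2x
x₀ = 1.4

Newton-Raphson formula: x_{n+1} = x_n - f(x_n)/f'(x_n)

Iteration 1:
  f(1.400000) = -1.040000
  f'(1.400000) = 2.800000
  x_1 = 1.400000 - (-1.040000)/2.800000 = 1.771429
Iteration 2:
  f(1.771429) = 0.137959
  f'(1.771429) = 3.542857
  x_2 = 1.771429 - 0.137959/3.542857 = 1.732488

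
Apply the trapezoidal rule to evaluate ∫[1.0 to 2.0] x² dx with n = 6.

f(x) = x²
a = 1.0, b = 2.0, n = 6
h = (b - a)/n = 0.166667

Trapezoidal rule: (h/2)[f(x₀) + 2f(x₁) + 2f(x₂) + ... + f(xₙ)]

x_0 = 1.0000, f(x_0) = 1.000000, coefficient = 1
x_1 = 1.1667, f(x_1) = 1.361111, coefficient = 2
x_2 = 1.3333, f(x_2) = 1.777778, coefficient = 2
x_3 = 1.5000, f(x_3) = 2.250000, coefficient = 2
x_4 = 1.6667, f(x_4) = 2.777778, coefficient = 2
x_5 = 1.8333, f(x_5) = 3.361111, coefficient = 2
x_6 = 2.0000, f(x_6) = 4.000000, coefficient = 1

I ≈ (0.166667/2) × 28.055556 = 2.337963
Exact value: 2.333333
Error: 0.004630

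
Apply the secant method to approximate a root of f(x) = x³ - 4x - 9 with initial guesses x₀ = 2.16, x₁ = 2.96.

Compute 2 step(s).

f(x) = x³ - 4x - 9
x₀ = 2.16, x₁ = 2.96

Secant formula: x_{n+1} = x_n - f(x_n)(x_n - x_{n-1})/(f(x_n) - f(x_{n-1}))

Iteration 1:
  f(2.160000) = -7.562304
  f(2.960000) = 5.094336
  x_2 = 2.960000 - 5.094336×(2.960000 - 2.160000)/(5.094336 - (-7.562304))
       = 2.637998
Iteration 2:
  f(2.960000) = 5.094336
  f(2.637998) = -1.194083
  x_3 = 2.637998 - (-1.194083)×(2.637998 - 2.960000)/(-1.194083 - 5.094336)
       = 2.699141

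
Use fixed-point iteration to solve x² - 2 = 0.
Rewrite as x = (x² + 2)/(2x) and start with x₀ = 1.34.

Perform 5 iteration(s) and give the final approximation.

Equation: x² - 2 = 0
Fixed-point form: x = (x² + 2)/(2x)
x₀ = 1.34

x_1 = g(1.340000) = 1.416269
x_2 = g(1.416269) = 1.414215
x_3 = g(1.414215) = 1.414214
x_4 = g(1.414214) = 1.414214
x_5 = g(1.414214) = 1.414214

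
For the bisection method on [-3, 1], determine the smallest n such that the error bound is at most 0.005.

We need (b-a)/2^n ≤ 0.005
(1 - (-3))/2^n ≤ 0.005
4/2^n ≤ 0.005
2^n ≥ 800
n ≥ log₂(800) = 9.64
n ≥ 10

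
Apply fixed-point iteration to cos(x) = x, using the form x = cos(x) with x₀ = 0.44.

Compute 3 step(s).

Equation: cos(x) = x
Fixed-point form: x = cos(x)
x₀ = 0.44

x_1 = g(0.440000) = 0.904752
x_2 = g(0.904752) = 0.617881
x_3 = g(0.617881) = 0.815108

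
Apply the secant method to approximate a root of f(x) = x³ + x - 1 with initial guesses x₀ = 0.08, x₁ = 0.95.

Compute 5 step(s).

f(x) = x³ + x - 1
x₀ = 0.08, x₁ = 0.95

Secant formula: x_{n+1} = x_n - f(x_n)(x_n - x_{n-1})/(f(x_n) - f(x_{n-1}))

Iteration 1:
  f(0.080000) = -0.919488
  f(0.950000) = 0.807375
  x_2 = 0.950000 - 0.807375×(0.950000 - 0.080000)/(0.807375 - (-0.919488))
       = 0.543241
Iteration 2:
  f(0.950000) = 0.807375
  f(0.543241) = -0.296442
  x_3 = 0.543241 - (-0.296442)×(0.543241 - 0.950000)/(-0.296442 - 0.807375)
       = 0.652481
Iteration 3:
  f(0.543241) = -0.296442
  f(0.652481) = -0.069738
  x_4 = 0.652481 - (-0.069738)×(0.652481 - 0.543241)/(-0.069738 - (-0.296442))
       = 0.686085
Iteration 4:
  f(0.652481) = -0.069738
  f(0.686085) = 0.009033
  x_5 = 0.686085 - 0.009033×(0.686085 - 0.652481)/(0.009033 - (-0.069738))
       = 0.682231
Iteration 5:
  f(0.686085) = 0.009033
  f(0.682231) = -0.000232
  x_6 = 0.682231 - (-0.000232)×(0.682231 - 0.686085)/(-0.000232 - 0.009033)
       = 0.682327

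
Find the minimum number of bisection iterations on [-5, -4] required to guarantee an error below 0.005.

We need (b-a)/2^n ≤ 0.005
(-4 - (-5))/2^n ≤ 0.005
1/2^n ≤ 0.005
2^n ≥ 200
n ≥ log₂(200) = 7.64
n ≥ 8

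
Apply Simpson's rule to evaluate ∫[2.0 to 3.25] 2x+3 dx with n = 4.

f(x) = 2x+3
a = 2.0, b = 3.25, n = 4
h = (b - a)/n = 0.312500

Simpson's rule: (h/3)[f(x₀) + 4f(x₁) + 2f(x₂) + ... + f(xₙ)]

x_0 = 2.0000, f(x_0) = 7.000000, coefficient = 1
x_1 = 2.3125, f(x_1) = 7.625000, coefficient = 4
x_2 = 2.6250, f(x_2) = 8.250000, coefficient = 2
x_3 = 2.9375, f(x_3) = 8.875000, coefficient = 4
x_4 = 3.2500, f(x_4) = 9.500000, coefficient = 1

I ≈ (0.312500/3) × 99.000000 = 10.312500
Exact value: 10.312500
Error: 0.000000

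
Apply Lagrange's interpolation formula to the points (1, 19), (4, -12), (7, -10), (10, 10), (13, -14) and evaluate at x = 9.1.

Lagrange interpolation formula:
P(x) = Σ yᵢ × Lᵢ(x)
where Lᵢ(x) = Π_{j≠i} (x - xⱼ)/(xᵢ - xⱼ)

L_0(9.1) = (9.1 - 4)/(1 - 4) × (9.1 - 7)/(1 - 7) × (9.1 - 10)/(1 - 10) × (9.1 - 13)/(1 - 13) = 0.019338
L_1(9.1) = (9.1 - 1)/(4 - 1) × (9.1 - 7)/(4 - 7) × (9.1 - 10)/(4 - 10) × (9.1 - 13)/(4 - 13) = -0.122850
L_2(9.1) = (9.1 - 1)/(7 - 1) × (9.1 - 4)/(7 - 4) × (9.1 - 10)/(7 - 10) × (9.1 - 13)/(7 - 13) = 0.447525
L_3(9.1) = (9.1 - 1)/(10 - 1) × (9.1 - 4)/(10 - 4) × (9.1 - 7)/(10 - 7) × (9.1 - 13)/(10 - 13) = 0.696150
L_4(9.1) = (9.1 - 1)/(13 - 1) × (9.1 - 4)/(13 - 4) × (9.1 - 7)/(13 - 7) × (9.1 - 10)/(13 - 10) = -0.040163

P(9.1) = 19×L_0(9.1) + (-12)×L_1(9.1) + (-10)×L_2(9.1) + 10×L_3(9.1) + (-14)×L_4(9.1)
P(9.1) = 4.890137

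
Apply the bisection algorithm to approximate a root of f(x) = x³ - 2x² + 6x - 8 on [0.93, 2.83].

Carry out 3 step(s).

f(x) = x³ - 2x² + 6x - 8
Initial interval: [0.93, 2.83]

Iteration 1:
  c_1 = (0.930000 + 2.830000)/2 = 1.880000
  f(c_1) = f(1.880000) = 2.855872
  f(a) × f(c) < 0, new interval: [0.930000, 1.880000]
Iteration 2:
  c_2 = (0.930000 + 1.880000)/2 = 1.405000
  f(c_2) = f(1.405000) = -0.744545
  f(a) × f(c) ≥ 0, new interval: [1.405000, 1.880000]
Iteration 3:
  c_3 = (1.405000 + 1.880000)/2 = 1.642500
  f(c_3) = f(1.642500) = 0.890534
  f(a) × f(c) < 0, new interval: [1.405000, 1.642500]

After 3 iteration(s), the approximation is c_3 = 1.642500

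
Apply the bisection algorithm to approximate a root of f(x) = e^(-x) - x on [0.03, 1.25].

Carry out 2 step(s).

f(x) = e^(-x) - x
Initial interval: [0.03, 1.25]

Iteration 1:
  c_1 = (0.030000 + 1.250000)/2 = 0.640000
  f(c_1) = f(0.640000) = -0.112708
  f(a) × f(c) < 0, new interval: [0.030000, 0.640000]
Iteration 2:
  c_2 = (0.030000 + 0.640000)/2 = 0.335000
  f(c_2) = f(0.335000) = 0.380338
  f(a) × f(c) ≥ 0, new interval: [0.335000, 0.640000]

After 2 iteration(s), the approximation is c_2 = 0.335000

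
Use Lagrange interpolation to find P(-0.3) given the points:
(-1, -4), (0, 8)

Lagrange interpolation formula:
P(x) = Σ yᵢ × Lᵢ(x)
where Lᵢ(x) = Π_{j≠i} (x - xⱼ)/(xᵢ - xⱼ)

L_0(-0.3) = (-0.3 - 0)/(-1 - 0) = 0.300000
L_1(-0.3) = (-0.3 - (-1))/(0 - (-1)) = 0.700000

P(-0.3) = (-4)×L_0(-0.3) + 8×L_1(-0.3)
P(-0.3) = 4.400000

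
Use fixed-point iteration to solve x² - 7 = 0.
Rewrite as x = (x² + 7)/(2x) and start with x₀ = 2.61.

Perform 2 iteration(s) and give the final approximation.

Equation: x² - 7 = 0
Fixed-point form: x = (x² + 7)/(2x)
x₀ = 2.61

x_1 = g(2.610000) = 2.645996
x_2 = g(2.645996) = 2.645751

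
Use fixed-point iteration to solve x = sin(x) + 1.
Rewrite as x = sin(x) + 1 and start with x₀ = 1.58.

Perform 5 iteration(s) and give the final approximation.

Equation: x = sin(x) + 1
Fixed-point form: x = sin(x) + 1
x₀ = 1.58

x_1 = g(1.580000) = 1.999958
x_2 = g(1.999958) = 1.909315
x_3 = g(1.909315) = 1.943248
x_4 = g(1.943248) = 1.931438
x_5 = g(1.931438) = 1.935671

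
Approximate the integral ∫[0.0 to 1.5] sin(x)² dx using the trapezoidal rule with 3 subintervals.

f(x) = sin(x)²
a = 0.0, b = 1.5, n = 3
h = (b - a)/n = 0.500000

Trapezoidal rule: (h/2)[f(x₀) + 2f(x₁) + 2f(x₂) + ... + f(xₙ)]

x_0 = 0.0000, f(x_0) = 0.000000, coefficient = 1
x_1 = 0.5000, f(x_1) = 0.229849, coefficient = 2
x_2 = 1.0000, f(x_2) = 0.708073, coefficient = 2
x_3 = 1.5000, f(x_3) = 0.994996, coefficient = 1

I ≈ (0.500000/2) × 2.870841 = 0.717710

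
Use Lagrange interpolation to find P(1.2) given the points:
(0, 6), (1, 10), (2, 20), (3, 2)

Lagrange interpolation formula:
P(x) = Σ yᵢ × Lᵢ(x)
where Lᵢ(x) = Π_{j≠i} (x - xⱼ)/(xᵢ - xⱼ)

L_0(1.2) = (1.2 - 1)/(0 - 1) × (1.2 - 2)/(0 - 2) × (1.2 - 3)/(0 - 3) = -0.048000
L_1(1.2) = (1.2 - 0)/(1 - 0) × (1.2 - 2)/(1 - 2) × (1.2 - 3)/(1 - 3) = 0.864000
L_2(1.2) = (1.2 - 0)/(2 - 0) × (1.2 - 1)/(2 - 1) × (1.2 - 3)/(2 - 3) = 0.216000
L_3(1.2) = (1.2 - 0)/(3 - 0) × (1.2 - 1)/(3 - 1) × (1.2 - 2)/(3 - 2) = -0.032000

P(1.2) = 6×L_0(1.2) + 10×L_1(1.2) + 20×L_2(1.2) + 2×L_3(1.2)
P(1.2) = 12.608000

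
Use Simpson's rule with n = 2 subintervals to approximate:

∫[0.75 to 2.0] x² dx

f(x) = x²
a = 0.75, b = 2.0, n = 2
h = (b - a)/n = 0.625000

Simpson's rule: (h/3)[f(x₀) + 4f(x₁) + 2f(x₂) + ... + f(xₙ)]

x_0 = 0.7500, f(x_0) = 0.562500, coefficient = 1
x_1 = 1.3750, f(x_1) = 1.890625, coefficient = 4
x_2 = 2.0000, f(x_2) = 4.000000, coefficient = 1

I ≈ (0.625000/3) × 12.125000 = 2.526042
Exact value: 2.526042
Error: 0.000000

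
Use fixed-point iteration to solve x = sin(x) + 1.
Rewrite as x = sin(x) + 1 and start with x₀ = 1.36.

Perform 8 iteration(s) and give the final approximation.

Equation: x = sin(x) + 1
Fixed-point form: x = sin(x) + 1
x₀ = 1.36

x_1 = g(1.360000) = 1.977865
x_2 = g(1.977865) = 1.918285
x_3 = g(1.918285) = 1.940231
x_4 = g(1.940231) = 1.932532
x_5 = g(1.932532) = 1.935284
x_6 = g(1.935284) = 1.934306
x_7 = g(1.934306) = 1.934655
x_8 = g(1.934655) = 1.934531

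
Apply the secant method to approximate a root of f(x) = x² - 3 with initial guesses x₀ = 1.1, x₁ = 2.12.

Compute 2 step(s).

f(x) = x² - 3
x₀ = 1.1, x₁ = 2.12

Secant formula: x_{n+1} = x_n - f(x_n)(x_n - x_{n-1})/(f(x_n) - f(x_{n-1}))

Iteration 1:
  f(1.100000) = -1.790000
  f(2.120000) = 1.494400
  x_2 = 2.120000 - 1.494400×(2.120000 - 1.100000)/(1.494400 - (-1.790000))
       = 1.655901
Iteration 2:
  f(2.120000) = 1.494400
  f(1.655901) = -0.257993
  x_3 = 1.655901 - (-0.257993)×(1.655901 - 2.120000)/(-0.257993 - 1.494400)
       = 1.724227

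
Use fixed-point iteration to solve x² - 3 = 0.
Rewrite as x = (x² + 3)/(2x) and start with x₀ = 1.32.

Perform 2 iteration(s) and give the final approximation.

Equation: x² - 3 = 0
Fixed-point form: x = (x² + 3)/(2x)
x₀ = 1.32

x_1 = g(1.320000) = 1.796364
x_2 = g(1.796364) = 1.733202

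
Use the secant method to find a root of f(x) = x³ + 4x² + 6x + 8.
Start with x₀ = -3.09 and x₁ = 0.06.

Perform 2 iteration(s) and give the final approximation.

f(x) = x³ + 4x² + 6x + 8
x₀ = -3.09, x₁ = 0.06

Secant formula: x_{n+1} = x_n - f(x_n)(x_n - x_{n-1})/(f(x_n) - f(x_{n-1}))

Iteration 1:
  f(-3.090000) = -1.851229
  f(0.060000) = 8.374616
  x_2 = 0.060000 - 8.374616×(0.060000 - (-3.090000))/(8.374616 - (-1.851229))
       = -2.519742
Iteration 2:
  f(0.060000) = 8.374616
  f(-2.519742) = 2.279854
  x_3 = -2.519742 - 2.279854×(-2.519742 - 0.060000)/(2.279854 - 8.374616)
       = -3.484740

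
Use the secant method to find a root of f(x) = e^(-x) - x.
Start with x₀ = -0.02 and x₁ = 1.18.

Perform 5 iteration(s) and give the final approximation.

f(x) = e^(-x) - x
x₀ = -0.02, x₁ = 1.18

Secant formula: x_{n+1} = x_n - f(x_n)(x_n - x_{n-1})/(f(x_n) - f(x_{n-1}))

Iteration 1:
  f(-0.020000) = 1.040201
  f(1.180000) = -0.872721
  x_2 = 1.180000 - (-0.872721)×(1.180000 - (-0.020000))/(-0.872721 - 1.040201)
       = 0.632531
Iteration 2:
  f(1.180000) = -0.872721
  f(0.632531) = -0.101286
  x_3 = 0.632531 - (-0.101286)×(0.632531 - 1.180000)/(-0.101286 - (-0.872721))
       = 0.560651
Iteration 3:
  f(0.632531) = -0.101286
  f(0.560651) = 0.010186
  x_4 = 0.560651 - 0.010186×(0.560651 - 0.632531)/(0.010186 - (-0.101286))
       = 0.567219
Iteration 4:
  f(0.560651) = 0.010186
  f(0.567219) = -0.000119
  x_5 = 0.567219 - (-0.000119)×(0.567219 - 0.560651)/(-0.000119 - 0.010186)
       = 0.567143
Iteration 5:
  f(0.567219) = -0.000119
  f(0.567143) = 0.000000
  x_6 = 0.567143 - 0.000000×(0.567143 - 0.567219)/(0.000000 - (-0.000119))
       = 0.567143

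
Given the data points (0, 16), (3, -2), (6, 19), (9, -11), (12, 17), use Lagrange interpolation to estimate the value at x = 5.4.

Lagrange interpolation formula:
P(x) = Σ yᵢ × Lᵢ(x)
where Lᵢ(x) = Π_{j≠i} (x - xⱼ)/(xᵢ - xⱼ)

L_0(5.4) = (5.4 - 3)/(0 - 3) × (5.4 - 6)/(0 - 6) × (5.4 - 9)/(0 - 9) × (5.4 - 12)/(0 - 12) = -0.017600
L_1(5.4) = (5.4 - 0)/(3 - 0) × (5.4 - 6)/(3 - 6) × (5.4 - 9)/(3 - 9) × (5.4 - 12)/(3 - 12) = 0.158400
L_2(5.4) = (5.4 - 0)/(6 - 0) × (5.4 - 3)/(6 - 3) × (5.4 - 9)/(6 - 9) × (5.4 - 12)/(6 - 12) = 0.950400
L_3(5.4) = (5.4 - 0)/(9 - 0) × (5.4 - 3)/(9 - 3) × (5.4 - 6)/(9 - 6) × (5.4 - 12)/(9 - 12) = -0.105600
L_4(5.4) = (5.4 - 0)/(12 - 0) × (5.4 - 3)/(12 - 3) × (5.4 - 6)/(12 - 6) × (5.4 - 9)/(12 - 9) = 0.014400

P(5.4) = 16×L_0(5.4) + (-2)×L_1(5.4) + 19×L_2(5.4) + (-11)×L_3(5.4) + 17×L_4(5.4)
P(5.4) = 18.865600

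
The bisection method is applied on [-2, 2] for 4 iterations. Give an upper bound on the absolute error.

Bisection error bound: |error| ≤ (b-a)/2^n
|error| ≤ (2 - (-2))/2^4 = 4/2^4
|error| ≤ 0.2500000000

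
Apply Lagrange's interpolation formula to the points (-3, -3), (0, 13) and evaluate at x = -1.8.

Lagrange interpolation formula:
P(x) = Σ yᵢ × Lᵢ(x)
where Lᵢ(x) = Π_{j≠i} (x - xⱼ)/(xᵢ - xⱼ)

L_0(-1.8) = (-1.8 - 0)/(-3 - 0) = 0.600000
L_1(-1.8) = (-1.8 - (-3))/(0 - (-3)) = 0.400000

P(-1.8) = (-3)×L_0(-1.8) + 13×L_1(-1.8)
P(-1.8) = 3.400000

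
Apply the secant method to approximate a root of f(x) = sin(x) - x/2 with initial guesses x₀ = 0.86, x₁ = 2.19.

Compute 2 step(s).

f(x) = sin(x) - x/2
x₀ = 0.86, x₁ = 2.19

Secant formula: x_{n+1} = x_n - f(x_n)(x_n - x_{n-1})/(f(x_n) - f(x_{n-1}))

Iteration 1:
  f(0.860000) = 0.327843
  f(2.190000) = -0.280659
  x_2 = 2.190000 - (-0.280659)×(2.190000 - 0.860000)/(-0.280659 - 0.327843)
       = 1.576564
Iteration 2:
  f(2.190000) = -0.280659
  f(1.576564) = 0.211701
  x_3 = 1.576564 - 0.211701×(1.576564 - 2.190000)/(0.211701 - (-0.280659))
       = 1.840325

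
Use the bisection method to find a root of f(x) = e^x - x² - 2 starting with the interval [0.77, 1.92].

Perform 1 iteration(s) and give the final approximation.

f(x) = e^x - x² - 2
Initial interval: [0.77, 1.92]

Iteration 1:
  c_1 = (0.770000 + 1.920000)/2 = 1.345000
  f(c_1) = f(1.345000) = 0.029162
  f(a) × f(c) < 0, new interval: [0.770000, 1.345000]

After 1 iteration(s), the approximation is c_1 = 1.345000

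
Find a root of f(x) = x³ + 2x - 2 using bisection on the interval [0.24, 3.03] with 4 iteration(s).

f(x) = x³ + 2x - 2
Initial interval: [0.24, 3.03]

Iteration 1:
  c_1 = (0.240000 + 3.030000)/2 = 1.635000
  f(c_1) = f(1.635000) = 5.640723
  f(a) × f(c) < 0, new interval: [0.240000, 1.635000]
Iteration 2:
  c_2 = (0.240000 + 1.635000)/2 = 0.937500
  f(c_2) = f(0.937500) = 0.698975
  f(a) × f(c) < 0, new interval: [0.240000, 0.937500]
Iteration 3:
  c_3 = (0.240000 + 0.937500)/2 = 0.588750
  f(c_3) = f(0.588750) = -0.618424
  f(a) × f(c) ≥ 0, new interval: [0.588750, 0.937500]
Iteration 4:
  c_4 = (0.588750 + 0.937500)/2 = 0.763125
  f(c_4) = f(0.763125) = -0.029337
  f(a) × f(c) ≥ 0, new interval: [0.763125, 0.937500]

After 4 iteration(s), the approximation is c_4 = 0.763125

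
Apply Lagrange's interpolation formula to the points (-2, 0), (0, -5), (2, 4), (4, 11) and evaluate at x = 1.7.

Lagrange interpolation formula:
P(x) = Σ yᵢ × Lᵢ(x)
where Lᵢ(x) = Π_{j≠i} (x - xⱼ)/(xᵢ - xⱼ)

L_0(1.7) = (1.7 - 0)/(-2 - 0) × (1.7 - 2)/(-2 - 2) × (1.7 - 4)/(-2 - 4) = -0.024437
L_1(1.7) = (1.7 - (-2))/(0 - (-2)) × (1.7 - 2)/(0 - 2) × (1.7 - 4)/(0 - 4) = 0.159563
L_2(1.7) = (1.7 - (-2))/(2 - (-2)) × (1.7 - 0)/(2 - 0) × (1.7 - 4)/(2 - 4) = 0.904187
L_3(1.7) = (1.7 - (-2))/(4 - (-2)) × (1.7 - 0)/(4 - 0) × (1.7 - 2)/(4 - 2) = -0.039313

P(1.7) = 0×L_0(1.7) + (-5)×L_1(1.7) + 4×L_2(1.7) + 11×L_3(1.7)
P(1.7) = 2.386500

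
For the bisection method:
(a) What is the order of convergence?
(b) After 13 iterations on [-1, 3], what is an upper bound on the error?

(a) Bisection has linear (order 1) convergence; the error is halved each step.

(b) Error bound = (b-a)/2^n = (3 - (-1))/2^{13}
    = 4/2^{13}

(a) 1 (linear); (b) error ≤ 4.88e-04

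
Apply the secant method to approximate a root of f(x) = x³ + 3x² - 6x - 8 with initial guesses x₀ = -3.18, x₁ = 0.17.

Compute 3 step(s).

f(x) = x³ + 3x² - 6x - 8
x₀ = -3.18, x₁ = 0.17

Secant formula: x_{n+1} = x_n - f(x_n)(x_n - x_{n-1})/(f(x_n) - f(x_{n-1}))

Iteration 1:
  f(-3.180000) = 9.259768
  f(0.170000) = -8.928387
  x_2 = 0.170000 - (-8.928387)×(0.170000 - (-3.180000))/(-8.928387 - 9.259768)
       = -1.474482
Iteration 2:
  f(0.170000) = -8.928387
  f(-1.474482) = 4.163518
  x_3 = -1.474482 - 4.163518×(-1.474482 - 0.170000)/(4.163518 - (-8.928387))
       = -0.951500
Iteration 3:
  f(-1.474482) = 4.163518
  f(-0.951500) = -0.436385
  x_4 = -0.951500 - (-0.436385)×(-0.951500 - (-1.474482))/(-0.436385 - 4.163518)
       = -1.001115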